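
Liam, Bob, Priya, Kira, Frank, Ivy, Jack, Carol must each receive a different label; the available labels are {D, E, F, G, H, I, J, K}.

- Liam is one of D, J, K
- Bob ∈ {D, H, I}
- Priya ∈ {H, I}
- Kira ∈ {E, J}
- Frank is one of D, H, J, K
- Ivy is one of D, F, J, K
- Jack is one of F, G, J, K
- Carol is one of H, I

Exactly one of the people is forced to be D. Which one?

The 8 variables together cover exactly {D, E, F, G, H, I, J, K} — 8 values for 8 variables — and E appears only in Kira's list, so Kira = E.
The 7 still-open variables together cover exactly {D, F, G, H, I, J, K} — 7 values for 7 variables — and G appears only in Jack's list, so Jack = G.
Among the 6 still-open variables, F fits only Ivy (and all 6 values in {D, F, H, I, J, K} must be used), so Ivy = F.
Priya and Carol between them cover only {H, I} — a naked pair. Remove those values from Bob, Frank.
So D goes to Bob.

Bob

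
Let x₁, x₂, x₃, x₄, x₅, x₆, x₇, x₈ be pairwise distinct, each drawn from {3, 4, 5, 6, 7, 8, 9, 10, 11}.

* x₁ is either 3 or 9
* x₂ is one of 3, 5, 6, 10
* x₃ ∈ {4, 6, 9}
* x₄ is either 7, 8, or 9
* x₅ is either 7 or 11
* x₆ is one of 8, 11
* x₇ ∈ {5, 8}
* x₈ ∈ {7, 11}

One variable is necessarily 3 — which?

The 2 variables x₅ and x₈ are confined to {7, 11}, which locks those values in; drop them from x₄, x₆.
x₆ must be 8 (only option left). Eliminate 8 elsewhere: x₄, x₇.
x₇ must be 5 (only option left). Strike 5 from x₂.
x₄ must be 9 (only option left). So x₁, x₃ can't be 9.
So 3 goes to x₁.

x₁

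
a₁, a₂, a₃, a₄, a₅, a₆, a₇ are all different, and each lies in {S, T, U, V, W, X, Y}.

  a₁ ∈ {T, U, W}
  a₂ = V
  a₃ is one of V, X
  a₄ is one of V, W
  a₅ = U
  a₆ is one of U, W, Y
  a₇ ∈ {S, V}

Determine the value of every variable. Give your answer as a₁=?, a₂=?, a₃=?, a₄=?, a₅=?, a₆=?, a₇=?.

a₁=T, a₂=V, a₃=X, a₄=W, a₅=U, a₆=Y, a₇=S

a₂'s domain is down to {V}, so a₂ = V. Eliminate V elsewhere: a₃, a₄, a₇.
a₃ must be X (only option left).
a₄'s domain is down to {W}, so a₄ = W. Strike W from a₁, a₆.
a₅'s domain is down to {U}, so a₅ = U. So a₁, a₆ can't be U.
a₆ must be Y (only option left).
a₇ must be S (only option left).
That leaves a₁ = T.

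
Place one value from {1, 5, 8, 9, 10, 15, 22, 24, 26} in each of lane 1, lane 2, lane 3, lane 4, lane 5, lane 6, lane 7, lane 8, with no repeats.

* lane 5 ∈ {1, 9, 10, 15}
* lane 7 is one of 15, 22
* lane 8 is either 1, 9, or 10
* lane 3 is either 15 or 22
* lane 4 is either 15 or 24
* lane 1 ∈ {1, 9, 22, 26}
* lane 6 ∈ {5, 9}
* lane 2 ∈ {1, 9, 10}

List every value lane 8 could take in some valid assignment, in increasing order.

The 8 variables draw from only 8 values {1, 5, 9, 10, 15, 22, 24, 26}, so each is used; only lane 6 can be 5, hence lane 6 = 5.
The 7 still-open variables together cover exactly {1, 9, 10, 15, 22, 24, 26} — 7 values for 7 variables — and 24 appears only in lane 4's list, so lane 4 = 24.
Among the 6 still-open variables, 26 fits only lane 1 (and all 6 values in {1, 9, 10, 15, 22, 26} must be used), so lane 1 = 26.
lane 3 and lane 7 share exactly the 2 values {15, 22}; by pigeonhole those values go to them, so strike 15, 22 from lane 5.
No further eliminations apply; lane 8 can still be any of 1, 9, 10.

1, 9, 10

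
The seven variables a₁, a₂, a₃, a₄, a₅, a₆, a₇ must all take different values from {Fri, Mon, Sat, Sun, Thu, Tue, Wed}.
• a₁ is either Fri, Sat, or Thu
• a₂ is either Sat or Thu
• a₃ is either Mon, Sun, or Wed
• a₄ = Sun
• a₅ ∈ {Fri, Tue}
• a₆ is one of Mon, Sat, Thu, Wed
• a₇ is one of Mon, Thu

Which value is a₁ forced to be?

Fri

a₄ has just one choice, so a₄ = Sun. Remove Sun from a₃.
Among the 6 still-open variables, Tue fits only a₅ (and all 6 values in {Fri, Mon, Sat, Thu, Tue, Wed} must be used), so a₅ = Tue.
The 5 still-open variables draw from only 5 values {Fri, Mon, Sat, Thu, Wed}, so each is used; only a₁ can be Fri, hence a₁ = Fri.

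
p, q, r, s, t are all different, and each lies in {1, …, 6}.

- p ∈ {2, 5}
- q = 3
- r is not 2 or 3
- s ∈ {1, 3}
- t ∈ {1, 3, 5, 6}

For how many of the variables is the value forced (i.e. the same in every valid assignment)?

q must be 3 (only option left). Eliminate 3 elsewhere: s, t.
That leaves s = 1. So r, t can't be 1.
Determined: q=3, s=1. The other variables each still have more than one consistent value. That makes 2.

2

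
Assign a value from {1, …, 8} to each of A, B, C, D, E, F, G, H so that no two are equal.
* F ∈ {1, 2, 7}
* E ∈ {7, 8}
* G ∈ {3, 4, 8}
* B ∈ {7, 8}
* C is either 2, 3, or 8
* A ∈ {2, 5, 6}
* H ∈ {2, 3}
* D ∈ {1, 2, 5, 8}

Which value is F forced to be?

The 8 variables draw from only 8 values {1, 2, 3, 4, 5, 6, 7, 8}, so each is used; only G can be 4, hence G = 4.
The 7 still-open variables draw from only 7 values {1, 2, 3, 5, 6, 7, 8}, so each is used; only A can be 6, hence A = 6.
The 6 still-open variables draw from only 6 values {1, 2, 3, 5, 7, 8}, so each is used; only D can be 5, hence D = 5.
The 5 still-open variables draw from only 5 values {1, 2, 3, 7, 8}, so each is used; only F can be 1, hence F = 1.

1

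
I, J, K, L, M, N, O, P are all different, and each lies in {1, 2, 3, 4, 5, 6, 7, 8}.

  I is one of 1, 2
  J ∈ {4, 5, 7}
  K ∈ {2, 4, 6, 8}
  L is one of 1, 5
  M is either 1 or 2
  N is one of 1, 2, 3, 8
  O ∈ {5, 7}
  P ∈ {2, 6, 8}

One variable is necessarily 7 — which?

The 8 variables draw from only 8 values {1, 2, 3, 4, 5, 6, 7, 8}, so each is used; only N can be 3, hence N = 3.
I and M between them cover only {1, 2} — a naked pair. Remove those values from K, L, P.
L has just one choice, so L = 5. Strike 5 from J, O.
So 7 goes to O.

O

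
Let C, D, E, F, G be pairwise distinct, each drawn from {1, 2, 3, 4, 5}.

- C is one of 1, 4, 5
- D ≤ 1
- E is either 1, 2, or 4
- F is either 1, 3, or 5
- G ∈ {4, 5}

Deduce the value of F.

D's domain is down to {1}, so D = 1. Strike 1 from C, E, F.
The 4 still-open variables draw from only 4 values {2, 3, 4, 5}, so each is used; only E can be 2, hence E = 2.
The 3 still-open variables draw from only 3 values {3, 4, 5}, so each is used; only F can be 3, hence F = 3.

3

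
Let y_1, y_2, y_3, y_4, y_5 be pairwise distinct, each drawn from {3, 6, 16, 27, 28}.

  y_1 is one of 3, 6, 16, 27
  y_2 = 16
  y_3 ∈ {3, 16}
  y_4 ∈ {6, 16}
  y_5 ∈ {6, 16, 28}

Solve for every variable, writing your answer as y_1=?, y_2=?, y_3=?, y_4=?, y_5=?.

y_1=27, y_2=16, y_3=3, y_4=6, y_5=28

y_2 must be 16 (only option left). So y_1, y_3, y_4, y_5 can't be 16.
y_3 has just one choice, so y_3 = 3. Eliminate 3 elsewhere: y_1.
That leaves y_4 = 6. Remove 6 from y_1, y_5.
y_5's domain is down to {28}, so y_5 = 28.
y_1 must be 27 (only option left).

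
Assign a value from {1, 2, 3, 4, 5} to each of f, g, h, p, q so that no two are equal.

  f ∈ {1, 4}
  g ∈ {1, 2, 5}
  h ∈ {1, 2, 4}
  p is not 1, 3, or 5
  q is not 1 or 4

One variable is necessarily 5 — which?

The 5 variables draw from only 5 values {1, 2, 3, 4, 5}, so each is used; only q can be 3, hence q = 3.
The 4 still-open variables draw from only 4 values {1, 2, 4, 5}, so each is used; only g can be 5, hence g = 5.

g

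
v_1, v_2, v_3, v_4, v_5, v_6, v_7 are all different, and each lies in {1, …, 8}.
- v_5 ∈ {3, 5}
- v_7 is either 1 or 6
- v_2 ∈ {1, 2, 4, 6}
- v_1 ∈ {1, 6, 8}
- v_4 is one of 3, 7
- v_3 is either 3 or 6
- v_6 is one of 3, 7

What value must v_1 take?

The 2 variables v_4 and v_6 are confined to {3, 7}, which locks those values in; drop them from v_3, v_5.
v_3 must be 6 (only option left). Remove 6 from v_1, v_2, v_7.
v_5 must be 5 (only option left).
v_7 has just one choice, so v_7 = 1. Eliminate 1 elsewhere: v_1, v_2.
So v_1 = 8.

8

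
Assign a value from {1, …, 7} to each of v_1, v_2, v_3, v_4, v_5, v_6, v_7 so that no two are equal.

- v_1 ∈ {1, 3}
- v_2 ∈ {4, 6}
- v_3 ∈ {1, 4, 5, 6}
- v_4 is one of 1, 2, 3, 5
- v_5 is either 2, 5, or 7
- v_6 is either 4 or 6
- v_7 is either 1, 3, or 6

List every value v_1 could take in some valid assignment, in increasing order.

1, 3

The 7 variables draw from only 7 values {1, 2, 3, 4, 5, 6, 7}, so each is used; only v_5 can be 7, hence v_5 = 7.
Among the 6 still-open variables, 2 fits only v_4 (and all 6 values in {1, 2, 3, 4, 5, 6} must be used), so v_4 = 2.
The 5 still-open variables draw from only 5 values {1, 3, 4, 5, 6}, so each is used; only v_3 can be 5, hence v_3 = 5.
The 2 variables v_2 and v_6 are confined to {4, 6}, which locks those values in; drop them from v_7.
No further eliminations apply; v_1 can still be any of 1, 3.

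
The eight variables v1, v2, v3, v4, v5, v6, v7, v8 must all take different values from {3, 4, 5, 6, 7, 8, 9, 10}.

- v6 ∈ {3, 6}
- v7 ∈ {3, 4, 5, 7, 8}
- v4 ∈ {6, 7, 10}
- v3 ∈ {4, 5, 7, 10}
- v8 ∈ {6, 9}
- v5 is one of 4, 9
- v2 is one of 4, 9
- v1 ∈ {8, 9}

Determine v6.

3

v2 and v5 between them cover only {4, 9} — a naked pair. Remove those values from v1, v3, v7, v8.
That leaves v1 = 8. Strike 8 from v7.
That leaves v8 = 6. Eliminate 6 elsewhere: v4, v6.
So v6 = 3.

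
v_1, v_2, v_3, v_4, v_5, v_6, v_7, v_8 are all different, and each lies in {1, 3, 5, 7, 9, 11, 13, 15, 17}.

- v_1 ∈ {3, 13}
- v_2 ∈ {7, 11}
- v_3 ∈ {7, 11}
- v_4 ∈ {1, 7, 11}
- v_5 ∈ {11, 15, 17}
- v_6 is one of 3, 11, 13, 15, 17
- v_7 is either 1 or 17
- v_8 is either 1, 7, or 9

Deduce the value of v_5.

The 8 variables draw from only 8 values {1, 3, 7, 9, 11, 13, 15, 17}, so each is used; only v_8 can be 9, hence v_8 = 9.
The 2 variables v_2 and v_3 are confined to {7, 11}, which locks those values in; drop them from v_4, v_5, v_6.
v_4 has just one choice, so v_4 = 1. So v_7 can't be 1.
v_7's domain is down to {17}, so v_7 = 17. Remove 17 from v_5, v_6.
So v_5 = 15.

15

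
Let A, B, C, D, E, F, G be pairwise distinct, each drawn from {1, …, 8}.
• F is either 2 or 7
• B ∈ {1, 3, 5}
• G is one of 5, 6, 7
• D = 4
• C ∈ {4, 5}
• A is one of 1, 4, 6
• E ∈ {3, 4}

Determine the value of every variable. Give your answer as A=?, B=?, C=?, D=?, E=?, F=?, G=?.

D must be 4 (only option left). So A, C, E can't be 4.
E has just one choice, so E = 3. Strike 3 from B.
C's domain is down to {5}, so C = 5. Remove 5 from B, G.
B has just one choice, so B = 1. Remove 1 from A.
A must be 6 (only option left). So G can't be 6.
G must be 7 (only option left). Remove 7 from F.
F's domain is down to {2}, so F = 2.

A=6, B=1, C=5, D=4, E=3, F=2, G=7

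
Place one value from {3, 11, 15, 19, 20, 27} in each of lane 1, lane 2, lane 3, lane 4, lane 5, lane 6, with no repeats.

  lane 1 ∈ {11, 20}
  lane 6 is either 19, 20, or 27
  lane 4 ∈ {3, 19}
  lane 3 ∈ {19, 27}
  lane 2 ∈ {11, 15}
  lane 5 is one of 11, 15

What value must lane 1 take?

The 6 variables together cover exactly {3, 11, 15, 19, 20, 27} — 6 values for 6 variables — and 3 appears only in lane 4's list, so lane 4 = 3.
lane 2 and lane 5 between them cover only {11, 15} — a naked pair. Remove those values from lane 1.
So lane 1 = 20.

20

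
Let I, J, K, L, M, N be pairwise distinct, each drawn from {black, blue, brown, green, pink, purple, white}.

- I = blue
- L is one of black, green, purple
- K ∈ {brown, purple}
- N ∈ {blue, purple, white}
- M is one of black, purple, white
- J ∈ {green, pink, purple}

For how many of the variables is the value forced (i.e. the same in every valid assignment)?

I must be blue (only option left). Remove blue from N.
Determined: I=blue. The other variables each still have more than one consistent value. That makes 1.

1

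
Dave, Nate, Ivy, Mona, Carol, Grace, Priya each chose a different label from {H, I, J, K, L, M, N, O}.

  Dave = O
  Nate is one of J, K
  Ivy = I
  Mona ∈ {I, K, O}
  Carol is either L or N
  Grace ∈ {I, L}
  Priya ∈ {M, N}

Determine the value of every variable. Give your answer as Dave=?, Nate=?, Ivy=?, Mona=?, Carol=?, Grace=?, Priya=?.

Dave=O, Nate=J, Ivy=I, Mona=K, Carol=N, Grace=L, Priya=M

Dave has just one choice, so Dave = O. Remove O from Mona.
Ivy has just one choice, so Ivy = I. So Mona, Grace can't be I.
Mona's domain is down to {K}, so Mona = K. Strike K from Nate.
That leaves Grace = L. So Carol can't be L.
That leaves Nate = J.
Carol has just one choice, so Carol = N. So Priya can't be N.
Priya's domain is down to {M}, so Priya = M.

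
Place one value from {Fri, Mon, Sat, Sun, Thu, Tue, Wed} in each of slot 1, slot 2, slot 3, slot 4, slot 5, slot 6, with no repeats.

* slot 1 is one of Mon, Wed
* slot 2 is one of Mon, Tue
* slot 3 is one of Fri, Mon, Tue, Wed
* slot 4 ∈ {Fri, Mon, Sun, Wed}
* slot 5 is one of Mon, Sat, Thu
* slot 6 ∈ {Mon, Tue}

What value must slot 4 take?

slot 2 and slot 6 between them cover only {Mon, Tue} — a naked pair. Remove those values from slot 1, slot 3, slot 4, slot 5.
slot 1 must be Wed (only option left). So slot 3, slot 4 can't be Wed.
slot 3 must be Fri (only option left). Remove Fri from slot 4.
So slot 4 = Sun.

Sun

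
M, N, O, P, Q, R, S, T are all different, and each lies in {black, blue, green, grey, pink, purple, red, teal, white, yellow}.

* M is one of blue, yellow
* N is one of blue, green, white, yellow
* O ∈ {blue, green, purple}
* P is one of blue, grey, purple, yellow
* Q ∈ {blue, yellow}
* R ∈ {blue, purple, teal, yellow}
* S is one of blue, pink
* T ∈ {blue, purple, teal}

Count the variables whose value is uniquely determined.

4

The 8 variables draw from only 8 values {blue, green, grey, pink, purple, teal, white, yellow}, so each is used; only P can be grey, hence P = grey.
The 7 still-open variables together cover exactly {blue, green, pink, purple, teal, white, yellow} — 7 values for 7 variables — and pink appears only in S's list, so S = pink.
The 6 still-open variables together cover exactly {blue, green, purple, teal, white, yellow} — 6 values for 6 variables — and white appears only in N's list, so N = white.
The 5 still-open variables together cover exactly {blue, green, purple, teal, yellow} — 5 values for 5 variables — and green appears only in O's list, so O = green.
The 2 variables M and Q are confined to {blue, yellow}, which locks those values in; drop them from R, T.
Determined: N=white, O=green, P=grey, S=pink. The other variables each still have more than one consistent value. That makes 4.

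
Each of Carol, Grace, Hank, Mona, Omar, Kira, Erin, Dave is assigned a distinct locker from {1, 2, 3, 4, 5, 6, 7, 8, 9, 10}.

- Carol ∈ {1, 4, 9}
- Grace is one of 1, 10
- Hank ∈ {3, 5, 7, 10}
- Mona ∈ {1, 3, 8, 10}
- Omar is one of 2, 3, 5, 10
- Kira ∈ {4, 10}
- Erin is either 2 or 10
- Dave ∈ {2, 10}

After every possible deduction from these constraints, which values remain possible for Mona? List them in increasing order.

Erin and Dave between them cover only {2, 10} — a naked pair. Remove those values from Grace, Hank, Mona, Omar, Kira.
Grace must be 1 (only option left). Eliminate 1 elsewhere: Carol, Mona.
Kira's domain is down to {4}, so Kira = 4. So Carol can't be 4.
Carol has just one choice, so Carol = 9.
No further eliminations apply; Mona can still be any of 3, 8.

3, 8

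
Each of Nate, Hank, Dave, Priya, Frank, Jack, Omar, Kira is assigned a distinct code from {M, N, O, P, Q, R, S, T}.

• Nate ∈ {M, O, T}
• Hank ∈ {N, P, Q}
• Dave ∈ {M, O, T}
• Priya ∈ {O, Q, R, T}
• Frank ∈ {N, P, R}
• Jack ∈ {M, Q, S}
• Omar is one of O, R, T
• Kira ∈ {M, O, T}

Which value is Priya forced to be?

Q

Among the 8 variables, S fits only Jack (and all 8 values in {M, N, O, P, Q, R, S, T} must be used), so Jack = S.
The 3 variables Nate, Dave, Kira are confined to {M, O, T}, which locks those values in; drop them from Priya, Omar.
Omar has just one choice, so Omar = R. Eliminate R elsewhere: Priya, Frank.
So Priya = Q.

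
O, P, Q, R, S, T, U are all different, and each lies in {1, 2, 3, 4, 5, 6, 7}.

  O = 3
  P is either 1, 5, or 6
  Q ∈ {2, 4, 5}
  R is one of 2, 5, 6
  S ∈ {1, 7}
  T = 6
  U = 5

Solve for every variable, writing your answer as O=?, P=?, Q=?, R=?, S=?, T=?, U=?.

O=3, P=1, Q=4, R=2, S=7, T=6, U=5

O must be 3 (only option left).
T's domain is down to {6}, so T = 6. So P, R can't be 6.
That leaves U = 5. Strike 5 from P, Q, R.
P has just one choice, so P = 1. Strike 1 from S.
R must be 2 (only option left). Remove 2 from Q.
S has just one choice, so S = 7.
Q must be 4 (only option left).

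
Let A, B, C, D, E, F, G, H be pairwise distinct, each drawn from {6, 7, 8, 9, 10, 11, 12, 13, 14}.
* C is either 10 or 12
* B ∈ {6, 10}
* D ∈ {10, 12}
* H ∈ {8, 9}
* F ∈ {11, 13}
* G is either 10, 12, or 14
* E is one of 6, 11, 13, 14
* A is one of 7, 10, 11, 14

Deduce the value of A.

7

The 2 variables C and D are confined to {10, 12}, which locks those values in; drop them from A, B, G.
That leaves B = 6. Eliminate 6 elsewhere: E.
G's domain is down to {14}, so G = 14. Remove 14 from A, E.
The 2 variables E and F are confined to {11, 13}, which locks those values in; drop them from A.
So A = 7.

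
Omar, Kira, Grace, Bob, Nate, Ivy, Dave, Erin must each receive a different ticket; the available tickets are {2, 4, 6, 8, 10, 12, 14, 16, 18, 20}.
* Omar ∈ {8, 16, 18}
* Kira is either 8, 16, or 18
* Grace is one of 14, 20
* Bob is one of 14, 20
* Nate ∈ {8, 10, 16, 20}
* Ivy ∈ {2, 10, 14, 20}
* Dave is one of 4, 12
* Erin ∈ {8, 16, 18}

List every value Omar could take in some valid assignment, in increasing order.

The 2 variables Grace and Bob are confined to {14, 20}, which locks those values in; drop them from Nate, Ivy.
Omar, Kira, Erin share exactly the 3 values {8, 16, 18}; by pigeonhole those values go to them, so strike 8, 16, 18 from Nate.
Nate's domain is down to {10}, so Nate = 10. Remove 10 from Ivy.
Ivy has just one choice, so Ivy = 2.
No further eliminations apply; Omar can still be any of 8, 16, 18.

8, 16, 18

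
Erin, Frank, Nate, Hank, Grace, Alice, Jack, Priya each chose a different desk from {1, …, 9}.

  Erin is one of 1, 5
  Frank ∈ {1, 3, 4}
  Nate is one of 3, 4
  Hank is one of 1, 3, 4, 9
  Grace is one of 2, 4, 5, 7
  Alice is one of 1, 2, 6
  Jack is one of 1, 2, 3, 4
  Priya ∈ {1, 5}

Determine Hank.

9

Among the 8 variables, 6 fits only Alice (and all 8 values in {1, 2, 3, 4, 5, 6, 7, 9} must be used), so Alice = 6.
Among the 7 still-open variables, 7 fits only Grace (and all 7 values in {1, 2, 3, 4, 5, 7, 9} must be used), so Grace = 7.
The 6 still-open variables together cover exactly {1, 2, 3, 4, 5, 9} — 6 values for 6 variables — and 2 appears only in Jack's list, so Jack = 2.
The 5 still-open variables together cover exactly {1, 3, 4, 5, 9} — 5 values for 5 variables — and 9 appears only in Hank's list, so Hank = 9.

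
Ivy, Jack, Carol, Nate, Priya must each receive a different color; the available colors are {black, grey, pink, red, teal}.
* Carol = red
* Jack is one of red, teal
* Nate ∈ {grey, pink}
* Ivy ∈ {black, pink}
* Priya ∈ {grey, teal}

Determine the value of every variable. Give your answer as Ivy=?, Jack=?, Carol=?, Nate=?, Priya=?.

Ivy=black, Jack=teal, Carol=red, Nate=pink, Priya=grey

Carol's domain is down to {red}, so Carol = red. Remove red from Jack.
Jack's domain is down to {teal}, so Jack = teal. Eliminate teal elsewhere: Priya.
That leaves Priya = grey. Eliminate grey elsewhere: Nate.
Nate must be pink (only option left). Remove pink from Ivy.
Ivy has just one choice, so Ivy = black.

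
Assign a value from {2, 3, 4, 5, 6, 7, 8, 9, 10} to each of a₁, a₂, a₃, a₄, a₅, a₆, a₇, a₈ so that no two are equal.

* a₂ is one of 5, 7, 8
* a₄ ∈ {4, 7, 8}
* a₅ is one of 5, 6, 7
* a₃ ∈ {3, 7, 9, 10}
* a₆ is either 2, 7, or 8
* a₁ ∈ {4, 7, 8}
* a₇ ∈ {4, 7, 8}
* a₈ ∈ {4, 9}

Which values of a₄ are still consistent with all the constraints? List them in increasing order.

a₁, a₄, a₇ between them cover only {4, 7, 8} — a naked triple. Remove those values from a₂, a₃, a₅, a₆, a₈.
a₂ has just one choice, so a₂ = 5. Remove 5 from a₅.
a₅'s domain is down to {6}, so a₅ = 6.
a₆ has just one choice, so a₆ = 2.
That leaves a₈ = 9. So a₃ can't be 9.
No further eliminations apply; a₄ can still be any of 4, 7, 8.

4, 7, 8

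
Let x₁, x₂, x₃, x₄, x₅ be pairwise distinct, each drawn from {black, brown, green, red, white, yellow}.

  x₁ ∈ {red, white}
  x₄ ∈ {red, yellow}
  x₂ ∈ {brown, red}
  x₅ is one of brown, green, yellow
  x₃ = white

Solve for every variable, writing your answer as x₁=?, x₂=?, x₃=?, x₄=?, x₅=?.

x₃ has just one choice, so x₃ = white. So x₁ can't be white.
x₁ has just one choice, so x₁ = red. Strike red from x₂, x₄.
x₂'s domain is down to {brown}, so x₂ = brown. Remove brown from x₅.
x₄'s domain is down to {yellow}, so x₄ = yellow. So x₅ can't be yellow.
x₅ has just one choice, so x₅ = green.

x₁=red, x₂=brown, x₃=white, x₄=yellow, x₅=green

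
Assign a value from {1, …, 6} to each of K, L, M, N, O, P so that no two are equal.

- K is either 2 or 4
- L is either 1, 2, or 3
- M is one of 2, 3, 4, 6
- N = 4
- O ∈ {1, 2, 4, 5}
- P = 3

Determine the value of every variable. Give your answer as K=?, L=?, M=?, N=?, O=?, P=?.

N's domain is down to {4}, so N = 4. So K, M, O can't be 4.
P has just one choice, so P = 3. Eliminate 3 elsewhere: L, M.
K has just one choice, so K = 2. Remove 2 from L, M, O.
That leaves L = 1. Eliminate 1 elsewhere: O.
That leaves M = 6.
That leaves O = 5.

K=2, L=1, M=6, N=4, O=5, P=3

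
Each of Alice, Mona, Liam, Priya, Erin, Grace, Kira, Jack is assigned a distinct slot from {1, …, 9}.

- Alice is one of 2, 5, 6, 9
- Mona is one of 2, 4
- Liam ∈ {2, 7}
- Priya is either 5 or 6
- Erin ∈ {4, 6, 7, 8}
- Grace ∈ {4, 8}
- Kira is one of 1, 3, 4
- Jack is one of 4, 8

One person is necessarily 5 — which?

Priya

Grace and Jack share exactly the 2 values {4, 8}; by pigeonhole those values go to them, so strike 4, 8 from Mona, Erin, Kira.
Mona must be 2 (only option left). So Alice, Liam can't be 2.
Liam's domain is down to {7}, so Liam = 7. Eliminate 7 elsewhere: Erin.
Erin's domain is down to {6}, so Erin = 6. So Alice, Priya can't be 6.
So 5 goes to Priya.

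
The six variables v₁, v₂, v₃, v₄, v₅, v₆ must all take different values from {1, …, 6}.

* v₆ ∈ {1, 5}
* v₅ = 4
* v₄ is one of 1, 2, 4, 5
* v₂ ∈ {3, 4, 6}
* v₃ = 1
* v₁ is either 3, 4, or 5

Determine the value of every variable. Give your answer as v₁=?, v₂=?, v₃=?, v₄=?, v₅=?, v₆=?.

v₁=3, v₂=6, v₃=1, v₄=2, v₅=4, v₆=5

v₃ has just one choice, so v₃ = 1. Eliminate 1 elsewhere: v₄, v₆.
v₅ must be 4 (only option left). Eliminate 4 elsewhere: v₁, v₂, v₄.
v₆ must be 5 (only option left). Remove 5 from v₁, v₄.
That leaves v₁ = 3. Remove 3 from v₂.
v₂'s domain is down to {6}, so v₂ = 6.
v₄ has just one choice, so v₄ = 2.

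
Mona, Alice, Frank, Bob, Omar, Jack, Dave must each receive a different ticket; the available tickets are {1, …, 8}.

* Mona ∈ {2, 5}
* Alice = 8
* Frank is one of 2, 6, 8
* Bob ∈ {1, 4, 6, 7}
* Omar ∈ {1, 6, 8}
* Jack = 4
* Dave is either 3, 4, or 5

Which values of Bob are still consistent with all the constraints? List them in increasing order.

Alice has just one choice, so Alice = 8. Eliminate 8 elsewhere: Frank, Omar.
Jack has just one choice, so Jack = 4. Remove 4 from Bob, Dave.
No further eliminations apply; Bob can still be any of 1, 6, 7.

1, 6, 7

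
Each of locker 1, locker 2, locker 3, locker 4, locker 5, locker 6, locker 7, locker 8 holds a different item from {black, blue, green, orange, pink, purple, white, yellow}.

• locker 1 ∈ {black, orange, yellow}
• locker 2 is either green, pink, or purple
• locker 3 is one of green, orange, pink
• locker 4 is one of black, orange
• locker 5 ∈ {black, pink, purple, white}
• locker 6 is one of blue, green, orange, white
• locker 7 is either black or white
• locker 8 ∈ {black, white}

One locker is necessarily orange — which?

locker 4

The 8 variables together cover exactly {black, blue, green, orange, pink, purple, white, yellow} — 8 values for 8 variables — and blue appears only in locker 6's list, so locker 6 = blue.
The 7 still-open variables together cover exactly {black, green, orange, pink, purple, white, yellow} — 7 values for 7 variables — and yellow appears only in locker 1's list, so locker 1 = yellow.
locker 7 and locker 8 share exactly the 2 values {black, white}; by pigeonhole those values go to them, so strike black, white from locker 4, locker 5.
So orange goes to locker 4.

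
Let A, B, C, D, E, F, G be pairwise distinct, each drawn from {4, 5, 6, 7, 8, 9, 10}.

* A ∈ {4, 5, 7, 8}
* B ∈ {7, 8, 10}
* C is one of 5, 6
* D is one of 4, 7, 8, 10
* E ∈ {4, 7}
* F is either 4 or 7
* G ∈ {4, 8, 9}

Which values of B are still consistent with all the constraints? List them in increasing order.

The 7 variables together cover exactly {4, 5, 6, 7, 8, 9, 10} — 7 values for 7 variables — and 6 appears only in C's list, so C = 6.
The 6 still-open variables together cover exactly {4, 5, 7, 8, 9, 10} — 6 values for 6 variables — and 5 appears only in A's list, so A = 5.
The 5 still-open variables together cover exactly {4, 7, 8, 9, 10} — 5 values for 5 variables — and 9 appears only in G's list, so G = 9.
E and F share exactly the 2 values {4, 7}; by pigeonhole those values go to them, so strike 4, 7 from B, D.
No further eliminations apply; B can still be any of 8, 10.

8, 10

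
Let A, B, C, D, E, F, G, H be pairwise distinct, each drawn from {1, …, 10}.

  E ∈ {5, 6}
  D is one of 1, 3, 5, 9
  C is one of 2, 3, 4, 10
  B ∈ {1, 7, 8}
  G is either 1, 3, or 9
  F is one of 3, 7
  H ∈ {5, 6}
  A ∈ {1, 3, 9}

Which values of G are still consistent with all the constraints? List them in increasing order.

E and H share exactly the 2 values {5, 6}; by pigeonhole those values go to them, so strike 5, 6 from D.
A, D, G between them cover only {1, 3, 9} — a naked triple. Remove those values from B, C, F.
F has just one choice, so F = 7. So B can't be 7.
B must be 8 (only option left).
No further eliminations apply; G can still be any of 1, 3, 9.

1, 3, 9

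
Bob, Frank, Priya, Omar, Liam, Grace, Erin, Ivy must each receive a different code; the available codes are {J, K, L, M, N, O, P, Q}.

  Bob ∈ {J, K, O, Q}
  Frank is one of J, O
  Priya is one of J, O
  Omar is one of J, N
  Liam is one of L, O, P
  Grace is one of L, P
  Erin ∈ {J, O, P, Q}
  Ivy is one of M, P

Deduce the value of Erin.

Q

The 8 variables draw from only 8 values {J, K, L, M, N, O, P, Q}, so each is used; only Bob can be K, hence Bob = K.
The 7 still-open variables together cover exactly {J, L, M, N, O, P, Q} — 7 values for 7 variables — and M appears only in Ivy's list, so Ivy = M.
Among the 6 still-open variables, N fits only Omar (and all 6 values in {J, L, N, O, P, Q} must be used), so Omar = N.
Among the 5 still-open variables, Q fits only Erin (and all 5 values in {J, L, O, P, Q} must be used), so Erin = Q.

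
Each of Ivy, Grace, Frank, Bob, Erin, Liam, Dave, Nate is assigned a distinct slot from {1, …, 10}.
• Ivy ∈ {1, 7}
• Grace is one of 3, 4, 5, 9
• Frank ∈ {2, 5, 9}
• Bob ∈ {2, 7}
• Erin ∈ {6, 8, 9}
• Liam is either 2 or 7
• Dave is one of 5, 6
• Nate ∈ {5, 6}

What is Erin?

Bob and Liam share exactly the 2 values {2, 7}; by pigeonhole those values go to them, so strike 2, 7 from Ivy, Frank.
Ivy must be 1 (only option left).
Dave and Nate share exactly the 2 values {5, 6}; by pigeonhole those values go to them, so strike 5, 6 from Grace, Frank, Erin.
Frank has just one choice, so Frank = 9. Strike 9 from Grace, Erin.
So Erin = 8.

8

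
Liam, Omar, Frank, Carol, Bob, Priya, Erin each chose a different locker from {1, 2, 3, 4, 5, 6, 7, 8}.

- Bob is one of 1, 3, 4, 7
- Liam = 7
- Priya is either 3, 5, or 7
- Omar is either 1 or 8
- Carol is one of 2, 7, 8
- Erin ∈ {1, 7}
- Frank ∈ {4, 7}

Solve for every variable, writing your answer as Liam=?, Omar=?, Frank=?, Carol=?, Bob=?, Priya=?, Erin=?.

Liam=7, Omar=8, Frank=4, Carol=2, Bob=3, Priya=5, Erin=1

Liam's domain is down to {7}, so Liam = 7. Strike 7 from Frank, Carol, Bob, Priya, Erin.
Frank has just one choice, so Frank = 4. Eliminate 4 elsewhere: Bob.
Erin must be 1 (only option left). Strike 1 from Omar, Bob.
Omar has just one choice, so Omar = 8. Eliminate 8 elsewhere: Carol.
That leaves Carol = 2.
Bob has just one choice, so Bob = 3. Remove 3 from Priya.
Priya's domain is down to {5}, so Priya = 5.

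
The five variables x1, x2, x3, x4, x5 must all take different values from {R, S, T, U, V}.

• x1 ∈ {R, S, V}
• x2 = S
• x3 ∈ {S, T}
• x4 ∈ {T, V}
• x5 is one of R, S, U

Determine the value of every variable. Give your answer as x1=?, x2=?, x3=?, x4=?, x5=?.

x2's domain is down to {S}, so x2 = S. So x1, x3, x5 can't be S.
x3 has just one choice, so x3 = T. Eliminate T elsewhere: x4.
x4 has just one choice, so x4 = V. So x1 can't be V.
That leaves x1 = R. Eliminate R elsewhere: x5.
x5 must be U (only option left).

x1=R, x2=S, x3=T, x4=V, x5=U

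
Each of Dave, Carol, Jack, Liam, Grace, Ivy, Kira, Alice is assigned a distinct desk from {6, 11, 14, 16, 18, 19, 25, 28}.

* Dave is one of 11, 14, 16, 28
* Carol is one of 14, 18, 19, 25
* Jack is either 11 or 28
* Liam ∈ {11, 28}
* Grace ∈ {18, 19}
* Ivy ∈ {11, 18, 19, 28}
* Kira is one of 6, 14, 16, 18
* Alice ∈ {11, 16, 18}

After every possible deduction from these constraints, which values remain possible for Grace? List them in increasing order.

18, 19

The 8 variables draw from only 8 values {6, 11, 14, 16, 18, 19, 25, 28}, so each is used; only Kira can be 6, hence Kira = 6.
The 7 still-open variables together cover exactly {11, 14, 16, 18, 19, 25, 28} — 7 values for 7 variables — and 25 appears only in Carol's list, so Carol = 25.
The 6 still-open variables together cover exactly {11, 14, 16, 18, 19, 28} — 6 values for 6 variables — and 14 appears only in Dave's list, so Dave = 14.
The 5 still-open variables together cover exactly {11, 16, 18, 19, 28} — 5 values for 5 variables — and 16 appears only in Alice's list, so Alice = 16.
Jack and Liam share exactly the 2 values {11, 28}; by pigeonhole those values go to them, so strike 11, 28 from Ivy.
No further eliminations apply; Grace can still be any of 18, 19.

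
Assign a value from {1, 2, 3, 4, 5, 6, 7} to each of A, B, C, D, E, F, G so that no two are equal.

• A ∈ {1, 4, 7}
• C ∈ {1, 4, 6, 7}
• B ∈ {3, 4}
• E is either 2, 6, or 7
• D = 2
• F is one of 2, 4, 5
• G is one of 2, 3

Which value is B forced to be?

4

D must be 2 (only option left). Strike 2 from E, F, G.
That leaves G = 3. Eliminate 3 elsewhere: B.
So B = 4.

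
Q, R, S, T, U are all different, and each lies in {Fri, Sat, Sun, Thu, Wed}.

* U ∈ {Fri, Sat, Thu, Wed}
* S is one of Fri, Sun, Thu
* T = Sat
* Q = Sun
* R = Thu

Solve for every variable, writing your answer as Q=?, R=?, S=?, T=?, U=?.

Q=Sun, R=Thu, S=Fri, T=Sat, U=Wed

Q's domain is down to {Sun}, so Q = Sun. Eliminate Sun elsewhere: S.
R's domain is down to {Thu}, so R = Thu. Remove Thu from S, U.
That leaves S = Fri. So U can't be Fri.
T's domain is down to {Sat}, so T = Sat. Eliminate Sat elsewhere: U.
U has just one choice, so U = Wed.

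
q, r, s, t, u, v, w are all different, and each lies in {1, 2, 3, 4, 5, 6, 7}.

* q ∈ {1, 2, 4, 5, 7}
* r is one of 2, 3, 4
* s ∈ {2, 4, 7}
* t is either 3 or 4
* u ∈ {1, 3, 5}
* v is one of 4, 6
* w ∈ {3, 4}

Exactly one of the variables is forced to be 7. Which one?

The 7 variables draw from only 7 values {1, 2, 3, 4, 5, 6, 7}, so each is used; only v can be 6, hence v = 6.
t and w share exactly the 2 values {3, 4}; by pigeonhole those values go to them, so strike 3, 4 from q, r, s, u.
r must be 2 (only option left). Remove 2 from q, s.
So 7 goes to s.

s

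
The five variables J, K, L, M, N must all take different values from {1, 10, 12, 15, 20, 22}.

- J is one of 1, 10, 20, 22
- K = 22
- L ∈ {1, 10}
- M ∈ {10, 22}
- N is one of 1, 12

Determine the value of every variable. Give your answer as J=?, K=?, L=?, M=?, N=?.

K must be 22 (only option left). Strike 22 from J, M.
M must be 10 (only option left). Strike 10 from J, L.
L's domain is down to {1}, so L = 1. Remove 1 from J, N.
N must be 12 (only option left).
J's domain is down to {20}, so J = 20.

J=20, K=22, L=1, M=10, N=12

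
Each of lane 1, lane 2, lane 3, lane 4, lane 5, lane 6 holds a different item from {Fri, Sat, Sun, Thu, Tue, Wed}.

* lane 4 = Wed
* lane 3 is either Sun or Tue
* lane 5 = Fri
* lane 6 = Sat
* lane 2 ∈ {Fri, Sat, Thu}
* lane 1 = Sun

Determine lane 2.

Thu

lane 1 has just one choice, so lane 1 = Sun. Strike Sun from lane 3.
lane 3 must be Tue (only option left).
lane 4 must be Wed (only option left).
That leaves lane 5 = Fri. Remove Fri from lane 2.
lane 6's domain is down to {Sat}, so lane 6 = Sat. Strike Sat from lane 2.
So lane 2 = Thu.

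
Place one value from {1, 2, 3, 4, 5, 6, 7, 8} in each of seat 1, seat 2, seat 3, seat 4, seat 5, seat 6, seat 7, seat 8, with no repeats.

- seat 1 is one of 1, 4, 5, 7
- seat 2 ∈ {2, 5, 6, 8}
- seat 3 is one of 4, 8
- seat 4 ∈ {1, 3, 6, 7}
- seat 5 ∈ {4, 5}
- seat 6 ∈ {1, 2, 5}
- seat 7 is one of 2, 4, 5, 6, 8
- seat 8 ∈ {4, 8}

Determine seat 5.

Among the 8 variables, 3 fits only seat 4 (and all 8 values in {1, 2, 3, 4, 5, 6, 7, 8} must be used), so seat 4 = 3.
The 7 still-open variables draw from only 7 values {1, 2, 4, 5, 6, 7, 8}, so each is used; only seat 1 can be 7, hence seat 1 = 7.
Among the 6 still-open variables, 1 fits only seat 6 (and all 6 values in {1, 2, 4, 5, 6, 8} must be used), so seat 6 = 1.
seat 3 and seat 8 between them cover only {4, 8} — a naked pair. Remove those values from seat 2, seat 5, seat 7.
So seat 5 = 5.

5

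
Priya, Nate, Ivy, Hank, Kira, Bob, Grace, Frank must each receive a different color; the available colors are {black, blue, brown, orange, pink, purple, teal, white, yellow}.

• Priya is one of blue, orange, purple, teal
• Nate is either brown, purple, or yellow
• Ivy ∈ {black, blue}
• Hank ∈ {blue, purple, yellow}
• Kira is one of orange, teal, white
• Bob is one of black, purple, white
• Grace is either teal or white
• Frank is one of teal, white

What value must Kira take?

orange

Among the 8 variables, brown fits only Nate (and all 8 values in {black, blue, brown, orange, purple, teal, white, yellow} must be used), so Nate = brown.
The 7 still-open variables together cover exactly {black, blue, orange, purple, teal, white, yellow} — 7 values for 7 variables — and yellow appears only in Hank's list, so Hank = yellow.
Grace and Frank between them cover only {teal, white} — a naked pair. Remove those values from Priya, Kira, Bob.
So Kira = orange.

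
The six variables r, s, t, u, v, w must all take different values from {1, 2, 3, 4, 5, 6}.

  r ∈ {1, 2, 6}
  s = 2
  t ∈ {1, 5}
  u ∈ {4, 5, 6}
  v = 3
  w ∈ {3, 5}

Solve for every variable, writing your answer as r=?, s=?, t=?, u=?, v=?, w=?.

r=6, s=2, t=1, u=4, v=3, w=5

s's domain is down to {2}, so s = 2. Strike 2 from r.
v must be 3 (only option left). Remove 3 from w.
That leaves w = 5. Eliminate 5 elsewhere: t, u.
t's domain is down to {1}, so t = 1. Eliminate 1 elsewhere: r.
r's domain is down to {6}, so r = 6. Eliminate 6 elsewhere: u.
That leaves u = 4.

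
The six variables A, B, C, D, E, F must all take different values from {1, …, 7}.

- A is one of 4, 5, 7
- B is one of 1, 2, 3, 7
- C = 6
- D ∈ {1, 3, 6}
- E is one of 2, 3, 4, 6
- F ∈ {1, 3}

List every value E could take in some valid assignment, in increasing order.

2, 4

C's domain is down to {6}, so C = 6. Strike 6 from D, E.
The 2 variables D and F are confined to {1, 3}, which locks those values in; drop them from B, E.
No further eliminations apply; E can still be any of 2, 4.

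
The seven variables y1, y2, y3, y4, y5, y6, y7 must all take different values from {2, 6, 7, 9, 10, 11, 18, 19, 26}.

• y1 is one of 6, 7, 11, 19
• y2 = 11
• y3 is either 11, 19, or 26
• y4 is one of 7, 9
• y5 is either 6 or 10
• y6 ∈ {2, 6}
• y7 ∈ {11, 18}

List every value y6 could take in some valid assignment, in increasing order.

2, 6

y2's domain is down to {11}, so y2 = 11. Strike 11 from y1, y3, y7.
y7 must be 18 (only option left).
No further eliminations apply; y6 can still be any of 2, 6.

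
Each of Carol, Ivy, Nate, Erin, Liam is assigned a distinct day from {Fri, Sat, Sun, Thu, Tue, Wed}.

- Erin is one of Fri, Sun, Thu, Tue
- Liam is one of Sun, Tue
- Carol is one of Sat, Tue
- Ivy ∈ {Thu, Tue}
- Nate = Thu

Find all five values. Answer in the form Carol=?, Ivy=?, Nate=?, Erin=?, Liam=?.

Nate has just one choice, so Nate = Thu. Remove Thu from Ivy, Erin.
Ivy's domain is down to {Tue}, so Ivy = Tue. Remove Tue from Carol, Erin, Liam.
Liam's domain is down to {Sun}, so Liam = Sun. Eliminate Sun elsewhere: Erin.
That leaves Carol = Sat.
Erin's domain is down to {Fri}, so Erin = Fri.

Carol=Sat, Ivy=Tue, Nate=Thu, Erin=Fri, Liam=Sun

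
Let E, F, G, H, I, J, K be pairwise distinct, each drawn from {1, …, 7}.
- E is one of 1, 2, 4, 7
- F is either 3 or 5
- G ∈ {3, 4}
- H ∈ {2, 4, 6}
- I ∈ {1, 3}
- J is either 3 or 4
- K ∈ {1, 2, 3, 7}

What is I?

1

Among the 7 variables, 5 fits only F (and all 7 values in {1, 2, 3, 4, 5, 6, 7} must be used), so F = 5.
Among the 6 still-open variables, 6 fits only H (and all 6 values in {1, 2, 3, 4, 6, 7} must be used), so H = 6.
G and J share exactly the 2 values {3, 4}; by pigeonhole those values go to them, so strike 3, 4 from E, I, K.
So I = 1.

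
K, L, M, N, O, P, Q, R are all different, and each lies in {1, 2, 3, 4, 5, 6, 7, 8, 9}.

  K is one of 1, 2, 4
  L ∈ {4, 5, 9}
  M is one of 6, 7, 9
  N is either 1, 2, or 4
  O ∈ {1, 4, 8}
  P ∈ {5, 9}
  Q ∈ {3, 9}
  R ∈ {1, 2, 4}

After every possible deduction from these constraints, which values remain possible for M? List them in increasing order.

6, 7

The 3 variables K, N, R are confined to {1, 2, 4}, which locks those values in; drop them from L, O.
O must be 8 (only option left).
The 2 variables L and P are confined to {5, 9}, which locks those values in; drop them from M, Q.
Q must be 3 (only option left).
No further eliminations apply; M can still be any of 6, 7.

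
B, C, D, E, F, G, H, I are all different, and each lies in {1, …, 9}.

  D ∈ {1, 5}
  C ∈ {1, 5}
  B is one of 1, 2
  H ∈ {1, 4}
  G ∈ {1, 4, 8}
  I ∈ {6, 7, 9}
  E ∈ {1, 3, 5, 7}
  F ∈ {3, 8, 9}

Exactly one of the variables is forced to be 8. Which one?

C and D share exactly the 2 values {1, 5}; by pigeonhole those values go to them, so strike 1, 5 from B, E, G, H.
B's domain is down to {2}, so B = 2.
H must be 4 (only option left). So G can't be 4.
So 8 goes to G.

G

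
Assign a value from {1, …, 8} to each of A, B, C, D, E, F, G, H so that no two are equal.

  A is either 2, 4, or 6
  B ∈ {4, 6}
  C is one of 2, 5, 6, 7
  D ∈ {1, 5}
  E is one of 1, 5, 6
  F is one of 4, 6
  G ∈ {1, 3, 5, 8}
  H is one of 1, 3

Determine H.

The 8 variables draw from only 8 values {1, 2, 3, 4, 5, 6, 7, 8}, so each is used; only C can be 7, hence C = 7.
Among the 7 still-open variables, 2 fits only A (and all 7 values in {1, 2, 3, 4, 5, 6, 8} must be used), so A = 2.
The 6 still-open variables together cover exactly {1, 3, 4, 5, 6, 8} — 6 values for 6 variables — and 8 appears only in G's list, so G = 8.
Among the 5 still-open variables, 3 fits only H (and all 5 values in {1, 3, 4, 5, 6} must be used), so H = 3.

3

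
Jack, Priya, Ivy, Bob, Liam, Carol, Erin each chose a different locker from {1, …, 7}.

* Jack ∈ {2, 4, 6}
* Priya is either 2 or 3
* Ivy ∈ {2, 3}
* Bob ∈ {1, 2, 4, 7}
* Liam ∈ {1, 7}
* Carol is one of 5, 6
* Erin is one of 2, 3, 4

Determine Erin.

4

The 7 variables draw from only 7 values {1, 2, 3, 4, 5, 6, 7}, so each is used; only Carol can be 5, hence Carol = 5.
Among the 6 still-open variables, 6 fits only Jack (and all 6 values in {1, 2, 3, 4, 6, 7} must be used), so Jack = 6.
The 2 variables Priya and Ivy are confined to {2, 3}, which locks those values in; drop them from Bob, Erin.
So Erin = 4.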